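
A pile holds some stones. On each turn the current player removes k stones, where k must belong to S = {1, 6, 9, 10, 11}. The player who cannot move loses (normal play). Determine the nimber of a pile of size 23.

G(0) = 0
G(1) = mex{0} = 1
G(2) = mex{1} = 0
G(3) = mex{0} = 1
G(4) = mex{1} = 0
G(5) = mex{0} = 1
G(6) = mex{1,0} = 2
G(7) = mex{2,1} = 0
G(8) = mex{0,0} = 1
G(9) = mex{1,1,0} = 2
G(10) = mex{2,0,1,0} = 3
G(11) = mex{3,1,0,1,0} = 2
G(12) = mex{2,2,1,0,1} = 3
G(13) = mex{3,0,0,1,0} = 2
G(14) = mex{2,1,1,0,1} = 3
G(15) = mex{3,2,2,1,0} = 4
G(16) = mex{4,3,0,2,1} = 5
G(17) = mex{5,2,1,0,2} = 3
G(18) = mex{3,3,2,1,0} = 4
G(19) = mex{4,2,3,2,1} = 0
G(20) = mex{0,3,2,3,2} = 1
G(21) = mex{1,4,3,2,3} = 0
G(22) = mex{0,5,2,3,2} = 1
G(23) = mex{1,3,3,2,3} = 0

0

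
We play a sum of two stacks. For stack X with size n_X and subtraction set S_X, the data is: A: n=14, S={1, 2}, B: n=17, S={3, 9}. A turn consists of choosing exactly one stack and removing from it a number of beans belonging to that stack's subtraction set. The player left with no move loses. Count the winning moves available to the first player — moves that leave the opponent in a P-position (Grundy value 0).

Stack A, S = {1, 2}:
G(0) = 0
G(1) = mex{0} = 1
G(2) = mex{1,0} = 2
G(3) = mex{2,1} = 0
G(4) = mex{0,2} = 1
G(5) = mex{1,0} = 2
G(6) = mex{2,1} = 0
G(7) = mex{0,2} = 1
G(8) = mex{1,0} = 2
G(9) = mex{2,1} = 0
G(10) = mex{0,2} = 1
G(11) = mex{1,0} = 2
G(12) = mex{2,1} = 0
G(13) = mex{0,2} = 1
G(14) = mex{1,0} = 2
G_A(14) = 2.
Stack B, S = {3, 9}:
G(0) = 0
G(1) = mex{} = 0
G(2) = mex{} = 0
G(3) = mex{0} = 1
G(4) = mex{0} = 1
G(5) = mex{0} = 1
G(6) = mex{1} = 0
G(7) = mex{1} = 0
G(8) = mex{1} = 0
G(9) = mex{0,0} = 1
G(10) = mex{0,0} = 1
G(11) = mex{0,0} = 1
G(12) = mex{1,1} = 0
G(13) = mex{1,1} = 0
G(14) = mex{1,1} = 0
G(15) = mex{0,0} = 1
G(16) = mex{0,0} = 1
G(17) = mex{0,0} = 1
G_B(17) = 1.
Combined Grundy value = 2 ⊕ 1 = 3.
A winning move leaves total XOR = 0, i.e. changes one component's Grundy value g to g ⊕ X where X is the current total.
Stack A: need g' = 2⊕3 = 1. Options: 14−1→G=1, 14−2→G=0. Hits: 1.
Stack B: need g' = 1⊕3 = 2. Options: 17−3→G=0, 17−9→G=0. Hits: 0.

1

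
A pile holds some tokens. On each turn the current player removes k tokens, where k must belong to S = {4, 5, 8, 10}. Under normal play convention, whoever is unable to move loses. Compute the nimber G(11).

2

n :  0  1  2  3  4  5  6  7  8  9 10 11
G :  0  0  0  0  1  1  1  1  2  2  2  2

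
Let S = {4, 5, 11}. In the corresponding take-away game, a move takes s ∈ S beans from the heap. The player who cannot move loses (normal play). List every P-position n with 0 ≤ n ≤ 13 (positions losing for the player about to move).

n :  0  1  2  3  4  5  6  7  8  9 10 11 12 13
G :  0  0  0  0  1  1  1  1  2  0  0  2  3  1
P-positions are exactly the n with G(n) = 0.

0, 1, 2, 3, 9, 10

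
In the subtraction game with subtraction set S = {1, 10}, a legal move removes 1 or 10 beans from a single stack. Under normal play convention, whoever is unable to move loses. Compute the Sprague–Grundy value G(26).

G(0) = 0
G(1) = mex{0} = 1
G(2) = mex{1} = 0
G(3) = mex{0} = 1
G(4) = mex{1} = 0
G(5) = mex{0} = 1
G(6) = mex{1} = 0
G(7) = mex{0} = 1
G(8) = mex{1} = 0
G(9) = mex{0} = 1
G(10) = mex{1,0} = 2
G(11) = mex{2,1} = 0
G(12) = mex{0,0} = 1
G(13) = mex{1,1} = 0
G(14) = mex{0,0} = 1
G(15) = mex{1,1} = 0
G(16) = mex{0,0} = 1
G(17) = mex{1,1} = 0
G(18) = mex{0,0} = 1
G(19) = mex{1,1} = 0
G(20) = mex{0,2} = 1
G(21) = mex{1,0} = 2
G(22) = mex{2,1} = 0
G(23) = mex{0,0} = 1
G(24) = mex{1,1} = 0
G(25) = mex{0,0} = 1
G(26) = mex{1,1} = 0

0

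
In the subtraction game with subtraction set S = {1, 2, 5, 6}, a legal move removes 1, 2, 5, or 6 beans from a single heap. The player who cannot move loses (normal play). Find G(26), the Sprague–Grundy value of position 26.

G(0) = 0
G(1) = mex{0} = 1
G(2) = mex{1,0} = 2
G(3) = mex{2,1} = 0
G(4) = mex{0,2} = 1
G(5) = mex{1,0,0} = 2
G(6) = mex{2,1,1,0} = 3
G(7) = mex{3,2,2,1} = 0
G(8) = mex{0,3,0,2} = 1
G(9) = mex{1,0,1,0} = 2
G(10) = mex{2,1,2,1} = 0
G(11) = mex{0,2,3,2} = 1
G(12) = mex{1,0,0,3} = 2
G(13) = mex{2,1,1,0} = 3
G(14) = mex{3,2,2,1} = 0
G(15) = mex{0,3,0,2} = 1
G(16) = mex{1,0,1,0} = 2
G(17) = mex{2,1,2,1} = 0
G(18) = mex{0,2,3,2} = 1
G(19) = mex{1,0,0,3} = 2
G(20) = mex{2,1,1,0} = 3
G(21) = mex{3,2,2,1} = 0
G(22) = mex{0,3,0,2} = 1
G(23) = mex{1,0,1,0} = 2
G(24) = mex{2,1,2,1} = 0
G(25) = mex{0,2,3,2} = 1
G(26) = mex{1,0,0,3} = 2

2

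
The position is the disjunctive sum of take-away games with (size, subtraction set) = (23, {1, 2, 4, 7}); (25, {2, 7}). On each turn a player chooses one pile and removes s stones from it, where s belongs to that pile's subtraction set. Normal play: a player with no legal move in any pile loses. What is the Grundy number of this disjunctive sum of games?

3

Pile A, S = {1, 2, 4, 7}:
G(0) = 0
G(1) = mex{0} = 1
G(2) = mex{1,0} = 2
G(3) = mex{2,1} = 0
G(4) = mex{0,2,0} = 1
G(5) = mex{1,0,1} = 2
G(6) = mex{2,1,2} = 0
G(7) = mex{0,2,0,0} = 1
G(8) = mex{1,0,1,1} = 2
G(9) = mex{2,1,2,2} = 0
G(10) = mex{0,2,0,0} = 1
G(11) = mex{1,0,1,1} = 2
G(12) = mex{2,1,2,2} = 0
G(13) = mex{0,2,0,0} = 1
G(14) = mex{1,0,1,1} = 2
G(15) = mex{2,1,2,2} = 0
G(16) = mex{0,2,0,0} = 1
G(17) = mex{1,0,1,1} = 2
G(18) = mex{2,1,2,2} = 0
G(19) = mex{0,2,0,0} = 1
G(20) = mex{1,0,1,1} = 2
G(21) = mex{2,1,2,2} = 0
G(22) = mex{0,2,0,0} = 1
G(23) = mex{1,0,1,1} = 2
G_A(23) = 2.
Pile B, S = {2, 7}:
n :  0  1  2  3  4  5  6  7  8  9 10 11 12 13 14 15 16 17 18 19 20 21 22 23 24 25
G :  0  0  1  1  0  0  1  1  2  0  0  1  1  0  0  1  1  2  0  0  1  1  0  0  1  1
G_B(25) = 1.
Combined Grundy value = 2 ⊕ 1 = 3.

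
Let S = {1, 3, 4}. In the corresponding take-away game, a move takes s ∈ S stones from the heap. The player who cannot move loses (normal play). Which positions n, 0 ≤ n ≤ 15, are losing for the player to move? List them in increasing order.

n :  0  1  2  3  4  5  6  7  8  9 10 11 12 13 14 15
G :  0  1  0  1  2  3  2  0  1  0  1  2  3  2  0  1
P-positions are exactly the n with G(n) = 0.

0, 2, 7, 9, 14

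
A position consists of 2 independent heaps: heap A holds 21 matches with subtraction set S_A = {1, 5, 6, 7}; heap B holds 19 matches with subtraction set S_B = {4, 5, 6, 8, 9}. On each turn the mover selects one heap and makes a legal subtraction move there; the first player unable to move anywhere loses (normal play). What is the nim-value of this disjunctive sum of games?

Heap A, S = {1, 5, 6, 7}:
n :  0  1  2  3  4  5  6  7  8  9 10 11 12 13 14 15 16 17 18 19 20 21
G :  0  1  0  1  0  1  2  3  2  3  2  3  0  1  0  1  0  1  2  3  2  3
G_A(21) = 3.
Heap B, S = {4, 5, 6, 8, 9}:
G(0) = 0
G(1) = mex{} = 0
G(2) = mex{} = 0
G(3) = mex{} = 0
G(4) = mex{0} = 1
G(5) = mex{0,0} = 1
G(6) = mex{0,0,0} = 1
G(7) = mex{0,0,0} = 1
G(8) = mex{1,0,0,0} = 2
G(9) = mex{1,1,0,0,0} = 2
G(10) = mex{1,1,1,0,0} = 2
G(11) = mex{1,1,1,0,0} = 2
G(12) = mex{2,1,1,1,0} = 3
G(13) = mex{2,2,1,1,1} = 0
G(14) = mex{2,2,2,1,1} = 0
G(15) = mex{2,2,2,1,1} = 0
G(16) = mex{3,2,2,2,1} = 0
G(17) = mex{0,3,2,2,2} = 1
G(18) = mex{0,0,3,2,2} = 1
G(19) = mex{0,0,0,2,2} = 1
G_B(19) = 1.
Combined Grundy value = 3 ⊕ 1 = 2.

2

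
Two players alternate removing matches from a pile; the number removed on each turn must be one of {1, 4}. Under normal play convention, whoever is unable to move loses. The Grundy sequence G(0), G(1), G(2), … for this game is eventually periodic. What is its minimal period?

5

G(0) = 0
G(1) = mex{0} = 1
G(2) = mex{1} = 0
G(3) = mex{0} = 1
G(4) = mex{1,0} = 2
G(5) = mex{2,1} = 0
G(6) = mex{0,0} = 1
G(7) = mex{1,1} = 0
G(8) = mex{0,2} = 1
G(9) = mex{1,0} = 2
G(10) = mex{2,1} = 0
G(11) = mex{0,0} = 1
G(12) = mex{1,1} = 0
G(13) = mex{0,2} = 1
G(14) = mex{1,0} = 2
G(n+5) = G(n) holds for n = 0,…,3 (a full window of length max(S) = 4), so the sequence is purely periodic with period 5.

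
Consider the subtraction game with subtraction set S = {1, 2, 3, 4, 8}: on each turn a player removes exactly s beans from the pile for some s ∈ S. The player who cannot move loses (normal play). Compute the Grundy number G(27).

G(0) = 0
G(1) = mex{0} = 1
G(2) = mex{1,0} = 2
G(3) = mex{2,1,0} = 3
G(4) = mex{3,2,1,0} = 4
G(5) = mex{4,3,2,1} = 0
G(6) = mex{0,4,3,2} = 1
G(7) = mex{1,0,4,3} = 2
G(8) = mex{2,1,0,4,0} = 3
G(9) = mex{3,2,1,0,1} = 4
G(10) = mex{4,3,2,1,2} = 0
G(11) = mex{0,4,3,2,3} = 1
G(12) = mex{1,0,4,3,4} = 2
G(13) = mex{2,1,0,4,0} = 3
G(14) = mex{3,2,1,0,1} = 4
G(15) = mex{4,3,2,1,2} = 0
G(16) = mex{0,4,3,2,3} = 1
G(17) = mex{1,0,4,3,4} = 2
G(18) = mex{2,1,0,4,0} = 3
G(19) = mex{3,2,1,0,1} = 4
G(20) = mex{4,3,2,1,2} = 0
G(21) = mex{0,4,3,2,3} = 1
G(22) = mex{1,0,4,3,4} = 2
G(23) = mex{2,1,0,4,0} = 3
G(24) = mex{3,2,1,0,1} = 4
G(25) = mex{4,3,2,1,2} = 0
G(26) = mex{0,4,3,2,3} = 1
G(27) = mex{1,0,4,3,4} = 2

2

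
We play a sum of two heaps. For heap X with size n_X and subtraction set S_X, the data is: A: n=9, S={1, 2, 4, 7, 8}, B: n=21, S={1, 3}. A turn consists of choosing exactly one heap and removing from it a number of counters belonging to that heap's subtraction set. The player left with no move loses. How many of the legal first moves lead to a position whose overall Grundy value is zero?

4

Heap A, S = {1, 2, 4, 7, 8}:
G(0) = 0
G(1) = mex{0} = 1
G(2) = mex{1,0} = 2
G(3) = mex{2,1} = 0
G(4) = mex{0,2,0} = 1
G(5) = mex{1,0,1} = 2
G(6) = mex{2,1,2} = 0
G(7) = mex{0,2,0,0} = 1
G(8) = mex{1,0,1,1,0} = 2
G(9) = mex{2,1,2,2,1} = 0
G_A(9) = 0.
Heap B, S = {1, 3}:
G(0) = 0
G(1) = mex{0} = 1
G(2) = mex{1} = 0
G(3) = mex{0,0} = 1
G(4) = mex{1,1} = 0
G(5) = mex{0,0} = 1
G(6) = mex{1,1} = 0
G(7) = mex{0,0} = 1
G(8) = mex{1,1} = 0
G(9) = mex{0,0} = 1
G(10) = mex{1,1} = 0
G(11) = mex{0,0} = 1
G(12) = mex{1,1} = 0
G(13) = mex{0,0} = 1
G(14) = mex{1,1} = 0
G(15) = mex{0,0} = 1
G(16) = mex{1,1} = 0
G(17) = mex{0,0} = 1
G(18) = mex{1,1} = 0
G(19) = mex{0,0} = 1
G(20) = mex{1,1} = 0
G(21) = mex{0,0} = 1
G_B(21) = 1.
Combined Grundy value = 0 ⊕ 1 = 1.
A winning move leaves total XOR = 0, i.e. changes one component's Grundy value g to g ⊕ X where X is the current total.
Heap A: need g' = 0⊕1 = 1. Options: 9−1→G=2, 9−2→G=1, 9−4→G=2, 9−7→G=2, 9−8→G=1. Hits: 2.
Heap B: need g' = 1⊕1 = 0. Options: 21−1→G=0, 21−3→G=0. Hits: 2.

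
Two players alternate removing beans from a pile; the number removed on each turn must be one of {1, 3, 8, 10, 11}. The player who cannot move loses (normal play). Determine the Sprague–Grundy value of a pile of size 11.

G(0) = 0
G(1) = mex{0} = 1
G(2) = mex{1} = 0
G(3) = mex{0,0} = 1
G(4) = mex{1,1} = 0
G(5) = mex{0,0} = 1
G(6) = mex{1,1} = 0
G(7) = mex{0,0} = 1
G(8) = mex{1,1,0} = 2
G(9) = mex{2,0,1} = 3
G(10) = mex{3,1,0,0} = 2
G(11) = mex{2,2,1,1,0} = 3

3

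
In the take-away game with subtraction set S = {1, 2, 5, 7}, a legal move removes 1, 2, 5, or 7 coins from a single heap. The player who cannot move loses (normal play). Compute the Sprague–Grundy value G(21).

G(0) = 0
G(1) = mex{0} = 1
G(2) = mex{1,0} = 2
G(3) = mex{2,1} = 0
G(4) = mex{0,2} = 1
G(5) = mex{1,0,0} = 2
G(6) = mex{2,1,1} = 0
G(7) = mex{0,2,2,0} = 1
G(8) = mex{1,0,0,1} = 2
G(9) = mex{2,1,1,2} = 0
G(10) = mex{0,2,2,0} = 1
G(11) = mex{1,0,0,1} = 2
G(12) = mex{2,1,1,2} = 0
G(13) = mex{0,2,2,0} = 1
G(14) = mex{1,0,0,1} = 2
G(15) = mex{2,1,1,2} = 0
G(16) = mex{0,2,2,0} = 1
G(17) = mex{1,0,0,1} = 2
G(18) = mex{2,1,1,2} = 0
G(19) = mex{0,2,2,0} = 1
G(20) = mex{1,0,0,1} = 2
G(21) = mex{2,1,1,2} = 0

0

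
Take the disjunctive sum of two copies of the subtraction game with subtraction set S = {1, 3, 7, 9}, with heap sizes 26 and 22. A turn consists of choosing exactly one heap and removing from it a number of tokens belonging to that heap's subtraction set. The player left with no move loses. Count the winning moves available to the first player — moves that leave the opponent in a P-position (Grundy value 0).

0

All heaps use S = {1, 3, 7, 9}:
n :  0  1  2  3  4  5  6  7  8  9 10 11 12 13 14 15 16 17 18 19 20 21 22 23 24 25 26
G :  0  1  0  1  0  1  0  1  0  1  0  1  0  1  0  1  0  1  0  1  0  1  0  1  0  1  0
Heap A: G(26) = 0.
Heap B: G(22) = 0.
Combined Grundy value = 0 ⊕ 0 = 0.
A winning move leaves total XOR = 0, i.e. changes one component's Grundy value g to g ⊕ X where X is the current total.
Heap A: target g' = 0⊕0 = 0, but every legal move changes the Grundy value (mex property), so 0 moves.
Heap B: target g' = 0⊕0 = 0, but every legal move changes the Grundy value (mex property), so 0 moves.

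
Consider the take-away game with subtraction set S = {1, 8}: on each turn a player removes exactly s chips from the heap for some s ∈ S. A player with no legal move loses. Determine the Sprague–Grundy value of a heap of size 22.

n :  0  1  2  3  4  5  6  7  8  9 10 11 12 13 14 15 16 17 18 19 20 21 22
G :  0  1  0  1  0  1  0  1  2  0  1  0  1  0  1  0  1  2  0  1  0  1  0

0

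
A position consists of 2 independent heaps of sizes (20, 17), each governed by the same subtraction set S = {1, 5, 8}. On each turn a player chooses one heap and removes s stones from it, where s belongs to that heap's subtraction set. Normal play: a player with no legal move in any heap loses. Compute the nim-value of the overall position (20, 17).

All heaps use S = {1, 5, 8}:
n :  0  1  2  3  4  5  6  7  8  9 10 11 12 13 14 15 16 17 18 19 20
G :  0  1  0  1  0  1  0  1  2  3  2  3  2  0  1  0  1  0  1  0  1
Heap A: G(20) = 1.
Heap B: G(17) = 0.
Combined Grundy value = 1 ⊕ 0 = 1.

1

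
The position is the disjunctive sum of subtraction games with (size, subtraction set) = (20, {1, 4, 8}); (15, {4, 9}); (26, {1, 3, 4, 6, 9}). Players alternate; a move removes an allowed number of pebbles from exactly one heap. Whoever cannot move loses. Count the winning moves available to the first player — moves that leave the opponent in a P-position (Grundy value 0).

5

Heap A, S = {1, 4, 8}:
G(0) = 0
G(1) = mex{0} = 1
G(2) = mex{1} = 0
G(3) = mex{0} = 1
G(4) = mex{1,0} = 2
G(5) = mex{2,1} = 0
G(6) = mex{0,0} = 1
G(7) = mex{1,1} = 0
G(8) = mex{0,2,0} = 1
G(9) = mex{1,0,1} = 2
G(10) = mex{2,1,0} = 3
G(11) = mex{3,0,1} = 2
G(12) = mex{2,1,2} = 0
G(13) = mex{0,2,0} = 1
G(14) = mex{1,3,1} = 0
G(15) = mex{0,2,0} = 1
G(16) = mex{1,0,1} = 2
G(17) = mex{2,1,2} = 0
G(18) = mex{0,0,3} = 1
G(19) = mex{1,1,2} = 0
G(20) = mex{0,2,0} = 1
G_A(20) = 1.
Heap B, S = {4, 9}:
G(0) = 0
G(1) = mex{} = 0
G(2) = mex{} = 0
G(3) = mex{} = 0
G(4) = mex{0} = 1
G(5) = mex{0} = 1
G(6) = mex{0} = 1
G(7) = mex{0} = 1
G(8) = mex{1} = 0
G(9) = mex{1,0} = 2
G(10) = mex{1,0} = 2
G(11) = mex{1,0} = 2
G(12) = mex{0,0} = 1
G(13) = mex{2,1} = 0
G(14) = mex{2,1} = 0
G(15) = mex{2,1} = 0
G_B(15) = 0.
Heap C, S = {1, 3, 4, 6, 9}:
G(0) = 0
G(1) = mex{0} = 1
G(2) = mex{1} = 0
G(3) = mex{0,0} = 1
G(4) = mex{1,1,0} = 2
G(5) = mex{2,0,1} = 3
G(6) = mex{3,1,0,0} = 2
G(7) = mex{2,2,1,1} = 0
G(8) = mex{0,3,2,0} = 1
G(9) = mex{1,2,3,1,0} = 4
G(10) = mex{4,0,2,2,1} = 3
G(11) = mex{3,1,0,3,0} = 2
G(12) = mex{2,4,1,2,1} = 0
G(13) = mex{0,3,4,0,2} = 1
G(14) = mex{1,2,3,1,3} = 0
G(15) = mex{0,0,2,4,2} = 1
G(16) = mex{1,1,0,3,0} = 2
G(17) = mex{2,0,1,2,1} = 3
G(18) = mex{3,1,0,0,4} = 2
G(19) = mex{2,2,1,1,3} = 0
G(20) = mex{0,3,2,0,2} = 1
G(21) = mex{1,2,3,1,0} = 4
G(22) = mex{4,0,2,2,1} = 3
G(23) = mex{3,1,0,3,0} = 2
G(24) = mex{2,4,1,2,1} = 0
G(25) = mex{0,3,4,0,2} = 1
G(26) = mex{1,2,3,1,3} = 0
G_C(26) = 0.
Combined Grundy value = 1 ⊕ 0 ⊕ 0 = 1.
A winning move leaves total XOR = 0, i.e. changes one component's Grundy value g to g ⊕ X where X is the current total.
Heap A: need g' = 1⊕1 = 0. Options: 20−1→G=0, 20−4→G=2, 20−8→G=0. Hits: 2.
Heap B: need g' = 0⊕1 = 1. Options: 15−4→G=2, 15−9→G=1. Hits: 1.
Heap C: need g' = 0⊕1 = 1. Options: 26−1→G=1, 26−3→G=2, 26−4→G=3, 26−6→G=1, 26−9→G=3. Hits: 2.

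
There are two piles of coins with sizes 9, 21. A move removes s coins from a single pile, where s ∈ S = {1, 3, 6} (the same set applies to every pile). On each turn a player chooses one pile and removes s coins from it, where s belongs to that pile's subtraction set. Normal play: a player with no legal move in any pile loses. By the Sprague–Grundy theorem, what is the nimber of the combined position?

All piles use S = {1, 3, 6}:
n :  0  1  2  3  4  5  6  7  8  9 10 11 12 13 14 15 16 17 18 19 20 21
G :  0  1  0  1  0  1  2  3  2  0  1  0  1  0  1  2  3  2  0  1  0  1
Pile A: G(9) = 0.
Pile B: G(21) = 1.
Combined Grundy value = 0 ⊕ 1 = 1.

1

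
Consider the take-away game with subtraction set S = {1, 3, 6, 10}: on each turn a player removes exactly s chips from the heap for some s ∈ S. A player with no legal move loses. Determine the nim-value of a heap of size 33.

G(0) = 0
G(1) = mex{0} = 1
G(2) = mex{1} = 0
G(3) = mex{0,0} = 1
G(4) = mex{1,1} = 0
G(5) = mex{0,0} = 1
G(6) = mex{1,1,0} = 2
G(7) = mex{2,0,1} = 3
G(8) = mex{3,1,0} = 2
G(9) = mex{2,2,1} = 0
G(10) = mex{0,3,0,0} = 1
G(11) = mex{1,2,1,1} = 0
G(12) = mex{0,0,2,0} = 1
G(13) = mex{1,1,3,1} = 0
G(14) = mex{0,0,2,0} = 1
G(15) = mex{1,1,0,1} = 2
G(16) = mex{2,0,1,2} = 3
G(17) = mex{3,1,0,3} = 2
G(18) = mex{2,2,1,2} = 0
G(19) = mex{0,3,0,0} = 1
G(20) = mex{1,2,1,1} = 0
G(21) = mex{0,0,2,0} = 1
G(22) = mex{1,1,3,1} = 0
G(23) = mex{0,0,2,0} = 1
G(24) = mex{1,1,0,1} = 2
G(25) = mex{2,0,1,2} = 3
G(26) = mex{3,1,0,3} = 2
G(27) = mex{2,2,1,2} = 0
G(28) = mex{0,3,0,0} = 1
G(29) = mex{1,2,1,1} = 0
G(30) = mex{0,0,2,0} = 1
G(31) = mex{1,1,3,1} = 0
G(32) = mex{0,0,2,0} = 1
G(33) = mex{1,1,0,1} = 2

2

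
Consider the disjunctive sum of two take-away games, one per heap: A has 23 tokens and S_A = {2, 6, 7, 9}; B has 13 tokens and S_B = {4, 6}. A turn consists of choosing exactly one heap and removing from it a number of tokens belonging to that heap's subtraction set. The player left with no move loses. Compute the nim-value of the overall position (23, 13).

2

Heap A, S = {2, 6, 7, 9}:
G(0) = 0
G(1) = mex{} = 0
G(2) = mex{0} = 1
G(3) = mex{0} = 1
G(4) = mex{1} = 0
G(5) = mex{1} = 0
G(6) = mex{0,0} = 1
G(7) = mex{0,0,0} = 1
G(8) = mex{1,1,0} = 2
G(9) = mex{1,1,1,0} = 2
G(10) = mex{2,0,1,0} = 3
G(11) = mex{2,0,0,1} = 3
G(12) = mex{3,1,0,1} = 2
G(13) = mex{3,1,1,0} = 2
G(14) = mex{2,2,1,0} = 3
G(15) = mex{2,2,2,1} = 0
G(16) = mex{3,3,2,1} = 0
G(17) = mex{0,3,3,2} = 1
G(18) = mex{0,2,3,2} = 1
G(19) = mex{1,2,2,3} = 0
G(20) = mex{1,3,2,3} = 0
G(21) = mex{0,0,3,2} = 1
G(22) = mex{0,0,0,2} = 1
G(23) = mex{1,1,0,3} = 2
G_A(23) = 2.
Heap B, S = {4, 6}:
G(0) = 0
G(1) = mex{} = 0
G(2) = mex{} = 0
G(3) = mex{} = 0
G(4) = mex{0} = 1
G(5) = mex{0} = 1
G(6) = mex{0,0} = 1
G(7) = mex{0,0} = 1
G(8) = mex{1,0} = 2
G(9) = mex{1,0} = 2
G(10) = mex{1,1} = 0
G(11) = mex{1,1} = 0
G(12) = mex{2,1} = 0
G(13) = mex{2,1} = 0
G_B(13) = 0.
Combined Grundy value = 2 ⊕ 0 = 2.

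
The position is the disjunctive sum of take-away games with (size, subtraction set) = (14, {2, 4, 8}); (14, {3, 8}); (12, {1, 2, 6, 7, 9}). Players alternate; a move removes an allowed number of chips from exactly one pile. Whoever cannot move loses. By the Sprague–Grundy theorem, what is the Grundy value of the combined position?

Pile A, S = {2, 4, 8}:
G(0) = 0
G(1) = mex{} = 0
G(2) = mex{0} = 1
G(3) = mex{0} = 1
G(4) = mex{1,0} = 2
G(5) = mex{1,0} = 2
G(6) = mex{2,1} = 0
G(7) = mex{2,1} = 0
G(8) = mex{0,2,0} = 1
G(9) = mex{0,2,0} = 1
G(10) = mex{1,0,1} = 2
G(11) = mex{1,0,1} = 2
G(12) = mex{2,1,2} = 0
G(13) = mex{2,1,2} = 0
G(14) = mex{0,2,0} = 1
G_A(14) = 1.
Pile B, S = {3, 8}:
n :  0  1  2  3  4  5  6  7  8  9 10 11 12 13 14
G :  0  0  0  1  1  1  0  0  2  1  1  0  0  0  1
G_B(14) = 1.
Pile C, S = {1, 2, 6, 7, 9}:
n :  0  1  2  3  4  5  6  7  8  9 10 11 12
G :  0  1  2  0  1  2  3  4  0  1  2  0  1
G_C(12) = 1.
Combined Grundy value = 1 ⊕ 1 ⊕ 1 = 1.

1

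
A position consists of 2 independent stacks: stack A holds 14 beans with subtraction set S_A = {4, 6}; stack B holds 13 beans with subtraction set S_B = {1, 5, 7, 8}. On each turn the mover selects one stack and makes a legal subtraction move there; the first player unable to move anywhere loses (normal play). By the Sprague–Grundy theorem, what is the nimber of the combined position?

Stack A, S = {4, 6}:
n :  0  1  2  3  4  5  6  7  8  9 10 11 12 13 14
G :  0  0  0  0  1  1  1  1  2  2  0  0  0  0  1
G_A(14) = 1.
Stack B, S = {1, 5, 7, 8}:
n :  0  1  2  3  4  5  6  7  8  9 10 11 12 13
G :  0  1  0  1  0  1  0  1  2  3  2  3  2  3
G_B(13) = 3.
Combined Grundy value = 1 ⊕ 3 = 2.

2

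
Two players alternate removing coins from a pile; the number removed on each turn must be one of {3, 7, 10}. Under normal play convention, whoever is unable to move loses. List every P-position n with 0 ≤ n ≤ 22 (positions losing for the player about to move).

n :  0  1  2  3  4  5  6  7  8  9 10 11 12 13 14 15 16 17 18 19 20 21 22
G :  0  0  0  1  1  1  0  2  2  1  3  3  2  2  0  0  3  1  1  0  0  2  1
P-positions are exactly the n with G(n) = 0.

0, 1, 2, 6, 14, 15, 19, 20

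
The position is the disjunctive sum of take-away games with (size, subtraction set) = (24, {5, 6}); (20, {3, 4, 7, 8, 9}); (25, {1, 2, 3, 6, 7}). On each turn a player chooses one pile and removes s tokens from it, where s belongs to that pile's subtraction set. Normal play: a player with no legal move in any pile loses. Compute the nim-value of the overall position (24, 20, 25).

Pile A, S = {5, 6}:
G(0) = 0
G(1) = mex{} = 0
G(2) = mex{} = 0
G(3) = mex{} = 0
G(4) = mex{} = 0
G(5) = mex{0} = 1
G(6) = mex{0,0} = 1
G(7) = mex{0,0} = 1
G(8) = mex{0,0} = 1
G(9) = mex{0,0} = 1
G(10) = mex{1,0} = 2
G(11) = mex{1,1} = 0
G(12) = mex{1,1} = 0
G(13) = mex{1,1} = 0
G(14) = mex{1,1} = 0
G(15) = mex{2,1} = 0
G(16) = mex{0,2} = 1
G(17) = mex{0,0} = 1
G(18) = mex{0,0} = 1
G(19) = mex{0,0} = 1
G(20) = mex{0,0} = 1
G(21) = mex{1,0} = 2
G(22) = mex{1,1} = 0
G(23) = mex{1,1} = 0
G(24) = mex{1,1} = 0
G_A(24) = 0.
Pile B, S = {3, 4, 7, 8, 9}:
G(0) = 0
G(1) = mex{} = 0
G(2) = mex{} = 0
G(3) = mex{0} = 1
G(4) = mex{0,0} = 1
G(5) = mex{0,0} = 1
G(6) = mex{1,0} = 2
G(7) = mex{1,1,0} = 2
G(8) = mex{1,1,0,0} = 2
G(9) = mex{2,1,0,0,0} = 3
G(10) = mex{2,2,1,0,0} = 3
G(11) = mex{2,2,1,1,0} = 3
G(12) = mex{3,2,1,1,1} = 0
G(13) = mex{3,3,2,1,1} = 0
G(14) = mex{3,3,2,2,1} = 0
G(15) = mex{0,3,2,2,2} = 1
G(16) = mex{0,0,3,2,2} = 1
G(17) = mex{0,0,3,3,2} = 1
G(18) = mex{1,0,3,3,3} = 2
G(19) = mex{1,1,0,3,3} = 2
G(20) = mex{1,1,0,0,3} = 2
G_B(20) = 2.
Pile C, S = {1, 2, 3, 6, 7}:
G(0) = 0
G(1) = mex{0} = 1
G(2) = mex{1,0} = 2
G(3) = mex{2,1,0} = 3
G(4) = mex{3,2,1} = 0
G(5) = mex{0,3,2} = 1
G(6) = mex{1,0,3,0} = 2
G(7) = mex{2,1,0,1,0} = 3
G(8) = mex{3,2,1,2,1} = 0
G(9) = mex{0,3,2,3,2} = 1
G(10) = mex{1,0,3,0,3} = 2
G(11) = mex{2,1,0,1,0} = 3
G(12) = mex{3,2,1,2,1} = 0
G(13) = mex{0,3,2,3,2} = 1
G(14) = mex{1,0,3,0,3} = 2
G(15) = mex{2,1,0,1,0} = 3
G(16) = mex{3,2,1,2,1} = 0
G(17) = mex{0,3,2,3,2} = 1
G(18) = mex{1,0,3,0,3} = 2
G(19) = mex{2,1,0,1,0} = 3
G(20) = mex{3,2,1,2,1} = 0
G(21) = mex{0,3,2,3,2} = 1
G(22) = mex{1,0,3,0,3} = 2
G(23) = mex{2,1,0,1,0} = 3
G(24) = mex{3,2,1,2,1} = 0
G(25) = mex{0,3,2,3,2} = 1
G_C(25) = 1.
Combined Grundy value = 0 ⊕ 2 ⊕ 1 = 3.

3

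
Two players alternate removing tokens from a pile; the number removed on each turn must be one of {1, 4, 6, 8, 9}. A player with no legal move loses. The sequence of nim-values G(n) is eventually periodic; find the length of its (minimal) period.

G(0) = 0
G(1) = mex{0} = 1
G(2) = mex{1} = 0
G(3) = mex{0} = 1
G(4) = mex{1,0} = 2
G(5) = mex{2,1} = 0
G(6) = mex{0,0,0} = 1
G(7) = mex{1,1,1} = 0
G(8) = mex{0,2,0,0} = 1
G(9) = mex{1,0,1,1,0} = 2
G(10) = mex{2,1,2,0,1} = 3
G(11) = mex{3,0,0,1,0} = 2
G(12) = mex{2,1,1,2,1} = 0
G(13) = mex{0,2,0,0,2} = 1
G(14) = mex{1,3,1,1,0} = 2
G(15) = mex{2,2,2,0,1} = 3
G(16) = mex{3,0,3,1,0} = 2
G(17) = mex{2,1,2,2,1} = 0
G(18) = mex{0,2,0,3,2} = 1
G(19) = mex{1,3,1,2,3} = 0
G(20) = mex{0,2,2,0,2} = 1
G(21) = mex{1,0,3,1,0} = 2
G(22) = mex{2,1,2,2,1} = 0
G(23) = mex{0,0,0,3,2} = 1
G(24) = mex{1,1,1,2,3} = 0
G(25) = mex{0,2,0,0,2} = 1
G(26) = mex{1,0,1,1,0} = 2
G(27) = mex{2,1,2,0,1} = 3
G(28) = mex{3,0,0,1,0} = 2
G(29) = mex{2,1,1,2,1} = 0
G(30) = mex{0,2,0,0,2} = 1
G(31) = mex{1,3,1,1,0} = 2
G(32) = mex{2,2,2,0,1} = 3
G(33) = mex{3,0,3,1,0} = 2
G(34) = mex{2,1,2,2,1} = 0
G(35) = mex{0,2,0,3,2} = 1
G(n+17) = G(n) holds for n = 0,…,8 (a full window of length max(S) = 9), so the sequence is purely periodic with period 17.

17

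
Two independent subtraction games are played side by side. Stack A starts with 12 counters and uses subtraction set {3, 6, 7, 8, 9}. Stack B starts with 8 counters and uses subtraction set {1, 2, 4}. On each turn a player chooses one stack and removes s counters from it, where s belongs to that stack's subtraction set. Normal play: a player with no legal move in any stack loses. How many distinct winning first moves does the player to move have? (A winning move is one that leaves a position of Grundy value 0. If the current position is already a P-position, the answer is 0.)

Stack A, S = {3, 6, 7, 8, 9}:
G(0) = 0
G(1) = mex{} = 0
G(2) = mex{} = 0
G(3) = mex{0} = 1
G(4) = mex{0} = 1
G(5) = mex{0} = 1
G(6) = mex{1,0} = 2
G(7) = mex{1,0,0} = 2
G(8) = mex{1,0,0,0} = 2
G(9) = mex{2,1,0,0,0} = 3
G(10) = mex{2,1,1,0,0} = 3
G(11) = mex{2,1,1,1,0} = 3
G(12) = mex{3,2,1,1,1} = 0
G_A(12) = 0.
Stack B, S = {1, 2, 4}:
n : 0 1 2 3 4 5 6 7 8
G : 0 1 2 0 1 2 0 1 2
G_B(8) = 2.
Combined Grundy value = 0 ⊕ 2 = 2.
A winning move leaves total XOR = 0, i.e. changes one component's Grundy value g to g ⊕ X where X is the current total.
Stack A: need g' = 0⊕2 = 2. Options: 12−3→G=3, 12−6→G=2, 12−7→G=1, 12−8→G=1, 12−9→G=1. Hits: 1.
Stack B: need g' = 2⊕2 = 0. Options: 8−1→G=1, 8−2→G=0, 8−4→G=1. Hits: 1.

2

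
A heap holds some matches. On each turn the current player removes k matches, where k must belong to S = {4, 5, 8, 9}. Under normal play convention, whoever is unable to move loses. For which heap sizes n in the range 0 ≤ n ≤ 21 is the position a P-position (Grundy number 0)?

G(0) = 0
G(1) = mex{} = 0
G(2) = mex{} = 0
G(3) = mex{} = 0
G(4) = mex{0} = 1
G(5) = mex{0,0} = 1
G(6) = mex{0,0} = 1
G(7) = mex{0,0} = 1
G(8) = mex{1,0,0} = 2
G(9) = mex{1,1,0,0} = 2
G(10) = mex{1,1,0,0} = 2
G(11) = mex{1,1,0,0} = 2
G(12) = mex{2,1,1,0} = 3
G(13) = mex{2,2,1,1} = 0
G(14) = mex{2,2,1,1} = 0
G(15) = mex{2,2,1,1} = 0
G(16) = mex{3,2,2,1} = 0
G(17) = mex{0,3,2,2} = 1
G(18) = mex{0,0,2,2} = 1
G(19) = mex{0,0,2,2} = 1
G(20) = mex{0,0,3,2} = 1
G(21) = mex{1,0,0,3} = 2
P-positions are exactly the n with G(n) = 0.

0, 1, 2, 3, 13, 14, 15, 16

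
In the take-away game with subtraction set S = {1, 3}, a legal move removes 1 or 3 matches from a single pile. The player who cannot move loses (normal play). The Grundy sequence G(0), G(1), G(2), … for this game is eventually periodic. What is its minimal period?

G(0) = 0
G(1) = mex{0} = 1
G(2) = mex{1} = 0
G(3) = mex{0,0} = 1
G(4) = mex{1,1} = 0
G(5) = mex{0,0} = 1
G(6) = mex{1,1} = 0
G(7) = mex{0,0} = 1
G(8) = mex{1,1} = 0
G(9) = mex{0,0} = 1
G(10) = mex{1,1} = 0
G(11) = mex{0,0} = 1
G(12) = mex{1,1} = 0
G(13) = mex{0,0} = 1
G(14) = mex{1,1} = 0
G(n+2) = G(n) holds for n = 0,…,2 (a full window of length max(S) = 3), so the sequence is purely periodic with period 2.

2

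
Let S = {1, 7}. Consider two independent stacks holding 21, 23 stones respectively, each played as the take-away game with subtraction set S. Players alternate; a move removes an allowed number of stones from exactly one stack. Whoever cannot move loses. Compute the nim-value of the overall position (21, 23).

0

All stacks use S = {1, 7}:
n :  0  1  2  3  4  5  6  7  8  9 10 11 12 13 14 15 16 17 18 19 20 21 22 23
G :  0  1  0  1  0  1  0  1  0  1  0  1  0  1  0  1  0  1  0  1  0  1  0  1
Stack A: G(21) = 1.
Stack B: G(23) = 1.
Combined Grundy value = 1 ⊕ 1 = 0.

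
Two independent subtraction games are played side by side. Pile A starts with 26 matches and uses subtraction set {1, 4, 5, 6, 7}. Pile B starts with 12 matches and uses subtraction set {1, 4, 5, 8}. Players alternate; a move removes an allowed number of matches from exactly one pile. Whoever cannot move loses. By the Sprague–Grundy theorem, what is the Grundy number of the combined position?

Pile A, S = {1, 4, 5, 6, 7}:
G(0) = 0
G(1) = mex{0} = 1
G(2) = mex{1} = 0
G(3) = mex{0} = 1
G(4) = mex{1,0} = 2
G(5) = mex{2,1,0} = 3
G(6) = mex{3,0,1,0} = 2
G(7) = mex{2,1,0,1,0} = 3
G(8) = mex{3,2,1,0,1} = 4
G(9) = mex{4,3,2,1,0} = 5
G(10) = mex{5,2,3,2,1} = 0
G(11) = mex{0,3,2,3,2} = 1
G(12) = mex{1,4,3,2,3} = 0
G(13) = mex{0,5,4,3,2} = 1
G(14) = mex{1,0,5,4,3} = 2
G(15) = mex{2,1,0,5,4} = 3
G(16) = mex{3,0,1,0,5} = 2
G(17) = mex{2,1,0,1,0} = 3
G(18) = mex{3,2,1,0,1} = 4
G(19) = mex{4,3,2,1,0} = 5
G(20) = mex{5,2,3,2,1} = 0
G(21) = mex{0,3,2,3,2} = 1
G(22) = mex{1,4,3,2,3} = 0
G(23) = mex{0,5,4,3,2} = 1
G(24) = mex{1,0,5,4,3} = 2
G(25) = mex{2,1,0,5,4} = 3
G(26) = mex{3,0,1,0,5} = 2
G_A(26) = 2.
Pile B, S = {1, 4, 5, 8}:
G(0) = 0
G(1) = mex{0} = 1
G(2) = mex{1} = 0
G(3) = mex{0} = 1
G(4) = mex{1,0} = 2
G(5) = mex{2,1,0} = 3
G(6) = mex{3,0,1} = 2
G(7) = mex{2,1,0} = 3
G(8) = mex{3,2,1,0} = 4
G(9) = mex{4,3,2,1} = 0
G(10) = mex{0,2,3,0} = 1
G(11) = mex{1,3,2,1} = 0
G(12) = mex{0,4,3,2} = 1
G_B(12) = 1.
Combined Grundy value = 2 ⊕ 1 = 3.

3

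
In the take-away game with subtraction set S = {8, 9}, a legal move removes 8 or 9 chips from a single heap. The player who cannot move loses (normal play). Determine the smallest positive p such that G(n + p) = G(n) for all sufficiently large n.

n :  0  1  2  3  4  5  6  7  8  9 10 11 12 13 14 15 16 17 18 19 20 21 22 23 24 25 26 27 28 29 30 31 32 33 34 35
G :  0  0  0  0  0  0  0  0  1  1  1  1  1  1  1  1  2  0  0  0  0  0  0  0  0  1  1  1  1  1  1  1  1  2  0  0
G(n+17) = G(n) holds for n = 0,…,8 (a full window of length max(S) = 9), so the sequence is purely periodic with period 17.

17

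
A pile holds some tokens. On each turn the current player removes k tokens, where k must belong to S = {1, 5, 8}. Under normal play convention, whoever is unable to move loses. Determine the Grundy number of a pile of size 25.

2

n :  0  1  2  3  4  5  6  7  8  9 10 11 12 13 14 15 16 17 18 19 20 21 22 23 24 25
G :  0  1  0  1  0  1  0  1  2  3  2  3  2  0  1  0  1  0  1  0  1  2  3  2  3  2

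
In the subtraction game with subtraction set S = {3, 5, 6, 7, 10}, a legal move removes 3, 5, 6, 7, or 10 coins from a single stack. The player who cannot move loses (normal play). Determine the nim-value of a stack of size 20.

2

n :  0  1  2  3  4  5  6  7  8  9 10 11 12 13 14 15 16 17 18 19 20
G :  0  0  0  1  1  1  2  2  2  3  3  3  4  0  0  0  1  1  1  2  2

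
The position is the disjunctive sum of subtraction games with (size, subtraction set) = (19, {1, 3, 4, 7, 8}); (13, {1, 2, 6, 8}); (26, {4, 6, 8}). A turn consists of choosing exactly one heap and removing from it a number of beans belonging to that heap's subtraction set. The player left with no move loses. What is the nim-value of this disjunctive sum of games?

7

Heap A, S = {1, 3, 4, 7, 8}:
n :  0  1  2  3  4  5  6  7  8  9 10 11 12 13 14 15 16 17 18 19
G :  0  1  0  1  2  3  2  3  4  5  4  0  1  0  1  2  3  2  3  4
G_A(19) = 4.
Heap B, S = {1, 2, 6, 8}:
n :  0  1  2  3  4  5  6  7  8  9 10 11 12 13
G :  0  1  2  0  1  2  3  0  1  2  0  1  2  3
G_B(13) = 3.
Heap C, S = {4, 6, 8}:
n :  0  1  2  3  4  5  6  7  8  9 10 11 12 13 14 15 16 17 18 19 20 21 22 23 24 25 26
G :  0  0  0  0  1  1  1  1  2  2  2  2  0  0  0  0  1  1  1  1  2  2  2  2  0  0  0
G_C(26) = 0.
Combined Grundy value = 4 ⊕ 3 ⊕ 0 = 7.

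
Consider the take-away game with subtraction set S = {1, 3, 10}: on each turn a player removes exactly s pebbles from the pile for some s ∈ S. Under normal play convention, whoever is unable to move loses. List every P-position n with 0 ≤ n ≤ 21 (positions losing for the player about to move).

n :  0  1  2  3  4  5  6  7  8  9 10 11 12 13 14 15 16 17 18 19 20 21
G :  0  1  0  1  0  1  0  1  0  1  2  3  2  0  1  0  1  0  1  0  1  0
P-positions are exactly the n with G(n) = 0.

0, 2, 4, 6, 8, 13, 15, 17, 19, 21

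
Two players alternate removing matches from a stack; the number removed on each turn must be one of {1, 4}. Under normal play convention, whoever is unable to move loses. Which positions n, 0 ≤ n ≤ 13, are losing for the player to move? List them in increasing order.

G(0) = 0
G(1) = mex{0} = 1
G(2) = mex{1} = 0
G(3) = mex{0} = 1
G(4) = mex{1,0} = 2
G(5) = mex{2,1} = 0
G(6) = mex{0,0} = 1
G(7) = mex{1,1} = 0
G(8) = mex{0,2} = 1
G(9) = mex{1,0} = 2
G(10) = mex{2,1} = 0
G(11) = mex{0,0} = 1
G(12) = mex{1,1} = 0
G(13) = mex{0,2} = 1
P-positions are exactly the n with G(n) = 0.

0, 2, 5, 7, 10, 12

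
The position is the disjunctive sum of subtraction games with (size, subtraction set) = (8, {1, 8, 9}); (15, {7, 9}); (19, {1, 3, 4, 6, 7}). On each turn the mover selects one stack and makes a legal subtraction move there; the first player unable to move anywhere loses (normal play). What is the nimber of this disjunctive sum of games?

Stack A, S = {1, 8, 9}:
n : 0 1 2 3 4 5 6 7 8
G : 0 1 0 1 0 1 0 1 2
G_A(8) = 2.
Stack B, S = {7, 9}:
n :  0  1  2  3  4  5  6  7  8  9 10 11 12 13 14 15
G :  0  0  0  0  0  0  0  1  1  1  1  1  1  1  2  2
G_B(15) = 2.
Stack C, S = {1, 3, 4, 6, 7}:
G(0) = 0
G(1) = mex{0} = 1
G(2) = mex{1} = 0
G(3) = mex{0,0} = 1
G(4) = mex{1,1,0} = 2
G(5) = mex{2,0,1} = 3
G(6) = mex{3,1,0,0} = 2
G(7) = mex{2,2,1,1,0} = 3
G(8) = mex{3,3,2,0,1} = 4
G(9) = mex{4,2,3,1,0} = 5
G(10) = mex{5,3,2,2,1} = 0
G(11) = mex{0,4,3,3,2} = 1
G(12) = mex{1,5,4,2,3} = 0
G(13) = mex{0,0,5,3,2} = 1
G(14) = mex{1,1,0,4,3} = 2
G(15) = mex{2,0,1,5,4} = 3
G(16) = mex{3,1,0,0,5} = 2
G(17) = mex{2,2,1,1,0} = 3
G(18) = mex{3,3,2,0,1} = 4
G(19) = mex{4,2,3,1,0} = 5
G_C(19) = 5.
Combined Grundy value = 2 ⊕ 2 ⊕ 5 = 5.

5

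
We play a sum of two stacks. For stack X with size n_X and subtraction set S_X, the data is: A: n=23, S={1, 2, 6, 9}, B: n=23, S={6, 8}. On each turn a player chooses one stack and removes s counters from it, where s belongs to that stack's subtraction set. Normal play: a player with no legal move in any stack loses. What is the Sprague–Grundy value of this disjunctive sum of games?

Stack A, S = {1, 2, 6, 9}:
n :  0  1  2  3  4  5  6  7  8  9 10 11 12 13 14 15 16 17 18 19 20 21 22 23
G :  0  1  2  0  1  2  3  0  1  2  0  1  2  3  0  1  2  0  1  2  3  0  1  2
G_A(23) = 2.
Stack B, S = {6, 8}:
G(0) = 0
G(1) = mex{} = 0
G(2) = mex{} = 0
G(3) = mex{} = 0
G(4) = mex{} = 0
G(5) = mex{} = 0
G(6) = mex{0} = 1
G(7) = mex{0} = 1
G(8) = mex{0,0} = 1
G(9) = mex{0,0} = 1
G(10) = mex{0,0} = 1
G(11) = mex{0,0} = 1
G(12) = mex{1,0} = 2
G(13) = mex{1,0} = 2
G(14) = mex{1,1} = 0
G(15) = mex{1,1} = 0
G(16) = mex{1,1} = 0
G(17) = mex{1,1} = 0
G(18) = mex{2,1} = 0
G(19) = mex{2,1} = 0
G(20) = mex{0,2} = 1
G(21) = mex{0,2} = 1
G(22) = mex{0,0} = 1
G(23) = mex{0,0} = 1
G_B(23) = 1.
Combined Grundy value = 2 ⊕ 1 = 3.

3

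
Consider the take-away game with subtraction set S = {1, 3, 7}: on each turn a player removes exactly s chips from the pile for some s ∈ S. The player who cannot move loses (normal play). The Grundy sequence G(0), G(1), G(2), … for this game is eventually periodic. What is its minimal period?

2

G(0) = 0
G(1) = mex{0} = 1
G(2) = mex{1} = 0
G(3) = mex{0,0} = 1
G(4) = mex{1,1} = 0
G(5) = mex{0,0} = 1
G(6) = mex{1,1} = 0
G(7) = mex{0,0,0} = 1
G(8) = mex{1,1,1} = 0
G(9) = mex{0,0,0} = 1
G(10) = mex{1,1,1} = 0
G(11) = mex{0,0,0} = 1
G(12) = mex{1,1,1} = 0
G(13) = mex{0,0,0} = 1
G(14) = mex{1,1,1} = 0
G(n+2) = G(n) holds for n = 0,…,6 (a full window of length max(S) = 7), so the sequence is purely periodic with period 2.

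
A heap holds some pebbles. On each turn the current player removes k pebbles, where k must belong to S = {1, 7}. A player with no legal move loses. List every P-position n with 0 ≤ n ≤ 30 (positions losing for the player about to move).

n :  0  1  2  3  4  5  6  7  8  9 10 11 12 13 14 15 16 17 18 19 20 21 22 23 24 25 26 27 28 29 30
G :  0  1  0  1  0  1  0  1  0  1  0  1  0  1  0  1  0  1  0  1  0  1  0  1  0  1  0  1  0  1  0
P-positions are exactly the n with G(n) = 0.

0, 2, 4, 6, 8, 10, 12, 14, 16, 18, 20, 22, 24, 26, 28, 30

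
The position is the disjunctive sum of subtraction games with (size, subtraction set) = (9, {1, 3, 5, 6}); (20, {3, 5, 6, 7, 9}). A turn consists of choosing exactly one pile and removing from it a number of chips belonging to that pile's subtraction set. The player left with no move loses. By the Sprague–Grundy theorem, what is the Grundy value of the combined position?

Pile A, S = {1, 3, 5, 6}:
G(0) = 0
G(1) = mex{0} = 1
G(2) = mex{1} = 0
G(3) = mex{0,0} = 1
G(4) = mex{1,1} = 0
G(5) = mex{0,0,0} = 1
G(6) = mex{1,1,1,0} = 2
G(7) = mex{2,0,0,1} = 3
G(8) = mex{3,1,1,0} = 2
G(9) = mex{2,2,0,1} = 3
G_A(9) = 3.
Pile B, S = {3, 5, 6, 7, 9}:
G(0) = 0
G(1) = mex{} = 0
G(2) = mex{} = 0
G(3) = mex{0} = 1
G(4) = mex{0} = 1
G(5) = mex{0,0} = 1
G(6) = mex{1,0,0} = 2
G(7) = mex{1,0,0,0} = 2
G(8) = mex{1,1,0,0} = 2
G(9) = mex{2,1,1,0,0} = 3
G(10) = mex{2,1,1,1,0} = 3
G(11) = mex{2,2,1,1,0} = 3
G(12) = mex{3,2,2,1,1} = 0
G(13) = mex{3,2,2,2,1} = 0
G(14) = mex{3,3,2,2,1} = 0
G(15) = mex{0,3,3,2,2} = 1
G(16) = mex{0,3,3,3,2} = 1
G(17) = mex{0,0,3,3,2} = 1
G(18) = mex{1,0,0,3,3} = 2
G(19) = mex{1,0,0,0,3} = 2
G(20) = mex{1,1,0,0,3} = 2
G_B(20) = 2.
Combined Grundy value = 3 ⊕ 2 = 1.

1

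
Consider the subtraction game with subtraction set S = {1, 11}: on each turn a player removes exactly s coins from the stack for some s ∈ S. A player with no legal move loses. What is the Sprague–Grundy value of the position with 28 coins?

0

n :  0  1  2  3  4  5  6  7  8  9 10 11 12 13 14 15 16 17 18 19 20 21 22 23 24 25 26 27 28
G :  0  1  0  1  0  1  0  1  0  1  0  1  0  1  0  1  0  1  0  1  0  1  0  1  0  1  0  1  0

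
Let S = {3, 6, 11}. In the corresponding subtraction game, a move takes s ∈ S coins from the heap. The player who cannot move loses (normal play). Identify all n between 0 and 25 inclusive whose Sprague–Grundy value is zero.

0, 1, 2, 9, 10, 14, 18, 19, 23

G(0) = 0
G(1) = mex{} = 0
G(2) = mex{} = 0
G(3) = mex{0} = 1
G(4) = mex{0} = 1
G(5) = mex{0} = 1
G(6) = mex{1,0} = 2
G(7) = mex{1,0} = 2
G(8) = mex{1,0} = 2
G(9) = mex{2,1} = 0
G(10) = mex{2,1} = 0
G(11) = mex{2,1,0} = 3
G(12) = mex{0,2,0} = 1
G(13) = mex{0,2,0} = 1
G(14) = mex{3,2,1} = 0
G(15) = mex{1,0,1} = 2
G(16) = mex{1,0,1} = 2
G(17) = mex{0,3,2} = 1
G(18) = mex{2,1,2} = 0
G(19) = mex{2,1,2} = 0
G(20) = mex{1,0,0} = 2
G(21) = mex{0,2,0} = 1
G(22) = mex{0,2,3} = 1
G(23) = mex{2,1,1} = 0
G(24) = mex{1,0,1} = 2
G(25) = mex{1,0,0} = 2
P-positions are exactly the n with G(n) = 0.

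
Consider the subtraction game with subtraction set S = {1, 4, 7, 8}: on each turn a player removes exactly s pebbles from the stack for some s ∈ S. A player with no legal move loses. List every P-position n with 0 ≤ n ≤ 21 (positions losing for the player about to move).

G(0) = 0
G(1) = mex{0} = 1
G(2) = mex{1} = 0
G(3) = mex{0} = 1
G(4) = mex{1,0} = 2
G(5) = mex{2,1} = 0
G(6) = mex{0,0} = 1
G(7) = mex{1,1,0} = 2
G(8) = mex{2,2,1,0} = 3
G(9) = mex{3,0,0,1} = 2
G(10) = mex{2,1,1,0} = 3
G(11) = mex{3,2,2,1} = 0
G(12) = mex{0,3,0,2} = 1
G(13) = mex{1,2,1,0} = 3
G(14) = mex{3,3,2,1} = 0
G(15) = mex{0,0,3,2} = 1
G(16) = mex{1,1,2,3} = 0
G(17) = mex{0,3,3,2} = 1
G(18) = mex{1,0,0,3} = 2
G(19) = mex{2,1,1,0} = 3
G(20) = mex{3,0,3,1} = 2
G(21) = mex{2,1,0,3} = 4
P-positions are exactly the n with G(n) = 0.

0, 2, 5, 11, 14, 16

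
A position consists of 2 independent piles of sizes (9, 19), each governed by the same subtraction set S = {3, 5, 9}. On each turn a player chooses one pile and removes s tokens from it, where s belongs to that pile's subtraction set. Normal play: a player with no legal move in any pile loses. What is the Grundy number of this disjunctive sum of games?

2

All piles use S = {3, 5, 9}:
G(0) = 0
G(1) = mex{} = 0
G(2) = mex{} = 0
G(3) = mex{0} = 1
G(4) = mex{0} = 1
G(5) = mex{0,0} = 1
G(6) = mex{1,0} = 2
G(7) = mex{1,0} = 2
G(8) = mex{1,1} = 0
G(9) = mex{2,1,0} = 3
G(10) = mex{2,1,0} = 3
G(11) = mex{0,2,0} = 1
G(12) = mex{3,2,1} = 0
G(13) = mex{3,0,1} = 2
G(14) = mex{1,3,1} = 0
G(15) = mex{0,3,2} = 1
G(16) = mex{2,1,2} = 0
G(17) = mex{0,0,0} = 1
G(18) = mex{1,2,3} = 0
G(19) = mex{0,0,3} = 1
Pile A: G(9) = 3.
Pile B: G(19) = 1.
Combined Grundy value = 3 ⊕ 1 = 2.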